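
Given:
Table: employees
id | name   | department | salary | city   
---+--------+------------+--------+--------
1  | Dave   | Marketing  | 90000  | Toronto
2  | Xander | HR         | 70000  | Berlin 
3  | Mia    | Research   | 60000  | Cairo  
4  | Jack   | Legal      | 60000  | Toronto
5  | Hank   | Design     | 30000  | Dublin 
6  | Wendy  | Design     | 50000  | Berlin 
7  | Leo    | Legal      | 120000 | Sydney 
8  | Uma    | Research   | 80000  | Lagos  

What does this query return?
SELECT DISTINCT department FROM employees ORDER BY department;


All 'department' values (row order): Marketing, HR, Research, Legal, Design, Design, Legal, Research
Removing duplicates leaves 5 unique value(s).

5 values:
Design
HR
Legal
Marketing
Research


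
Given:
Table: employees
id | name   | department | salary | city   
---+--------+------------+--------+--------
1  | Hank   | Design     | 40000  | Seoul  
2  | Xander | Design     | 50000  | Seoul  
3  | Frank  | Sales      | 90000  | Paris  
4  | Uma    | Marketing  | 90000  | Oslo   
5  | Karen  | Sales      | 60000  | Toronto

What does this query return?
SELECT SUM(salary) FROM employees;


SUM(salary) = 40000 + 50000 + 90000 + 90000 + 60000 = 330000

330000


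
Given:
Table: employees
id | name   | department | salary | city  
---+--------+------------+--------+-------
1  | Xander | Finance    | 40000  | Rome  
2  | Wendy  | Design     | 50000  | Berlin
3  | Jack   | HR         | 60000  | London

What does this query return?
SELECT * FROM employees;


SELECT * returns all 3 rows with all columns

3 rows:
1, Xander, Finance, 40000, Rome
2, Wendy, Design, 50000, Berlin
3, Jack, HR, 60000, London


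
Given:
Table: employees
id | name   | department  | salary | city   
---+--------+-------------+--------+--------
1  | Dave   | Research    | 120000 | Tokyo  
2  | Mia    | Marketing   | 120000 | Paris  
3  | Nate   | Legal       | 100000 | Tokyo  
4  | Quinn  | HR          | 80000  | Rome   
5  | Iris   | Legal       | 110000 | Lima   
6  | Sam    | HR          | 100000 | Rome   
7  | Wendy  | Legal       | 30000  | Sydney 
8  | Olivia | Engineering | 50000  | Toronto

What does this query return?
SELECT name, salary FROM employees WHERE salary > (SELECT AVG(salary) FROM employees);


Subquery: AVG(salary) = 88750.0
Filtering: salary > 88750.0
  Dave (120000) -> MATCH
  Mia (120000) -> MATCH
  Nate (100000) -> MATCH
  Iris (110000) -> MATCH
  Sam (100000) -> MATCH


5 rows:
Dave, 120000
Mia, 120000
Nate, 100000
Iris, 110000
Sam, 100000


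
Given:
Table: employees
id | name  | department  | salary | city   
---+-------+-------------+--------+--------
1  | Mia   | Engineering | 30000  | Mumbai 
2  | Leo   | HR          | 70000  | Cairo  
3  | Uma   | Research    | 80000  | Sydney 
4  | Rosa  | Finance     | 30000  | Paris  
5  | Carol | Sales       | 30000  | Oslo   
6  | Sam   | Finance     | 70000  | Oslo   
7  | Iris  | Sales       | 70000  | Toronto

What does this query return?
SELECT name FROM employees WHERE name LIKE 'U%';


LIKE 'U%' matches names starting with 'U'
Matching: 1

1 rows:
Uma


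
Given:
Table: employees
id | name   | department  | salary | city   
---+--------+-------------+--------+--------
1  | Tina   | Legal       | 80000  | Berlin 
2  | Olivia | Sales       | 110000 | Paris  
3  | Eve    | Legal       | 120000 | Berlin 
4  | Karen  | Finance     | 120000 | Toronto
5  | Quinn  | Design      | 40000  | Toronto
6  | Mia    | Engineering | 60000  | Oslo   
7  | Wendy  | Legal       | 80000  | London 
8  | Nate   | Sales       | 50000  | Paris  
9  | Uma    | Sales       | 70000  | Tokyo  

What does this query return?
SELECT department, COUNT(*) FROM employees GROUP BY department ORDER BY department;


Assigning each row to its department group:
  Tina -> Legal
  Olivia -> Sales
  Eve -> Legal
  Karen -> Finance
  Quinn -> Design
  Mia -> Engineering
  Wendy -> Legal
  Nate -> Sales
  Uma -> Sales


5 groups:
Design, 1
Engineering, 1
Finance, 1
Legal, 3
Sales, 3


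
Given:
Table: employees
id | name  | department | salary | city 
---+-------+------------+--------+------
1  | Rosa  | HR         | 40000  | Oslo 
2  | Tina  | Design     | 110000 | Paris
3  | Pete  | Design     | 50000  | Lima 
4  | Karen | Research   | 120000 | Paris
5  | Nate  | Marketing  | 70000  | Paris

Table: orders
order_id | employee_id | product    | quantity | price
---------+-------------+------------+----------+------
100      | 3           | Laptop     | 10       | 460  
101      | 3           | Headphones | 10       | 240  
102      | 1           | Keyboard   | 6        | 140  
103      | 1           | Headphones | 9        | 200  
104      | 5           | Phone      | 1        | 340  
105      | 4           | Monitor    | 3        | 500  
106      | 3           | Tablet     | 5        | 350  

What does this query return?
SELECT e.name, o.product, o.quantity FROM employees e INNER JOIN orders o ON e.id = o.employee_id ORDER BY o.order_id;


Joining employees.id = orders.employee_id:
  employee Pete (id=3) -> order Laptop
  employee Pete (id=3) -> order Headphones
  employee Rosa (id=1) -> order Keyboard
  employee Rosa (id=1) -> order Headphones
  employee Nate (id=5) -> order Phone
  employee Karen (id=4) -> order Monitor
  employee Pete (id=3) -> order Tablet


7 rows:
Pete, Laptop, 10
Pete, Headphones, 10
Rosa, Keyboard, 6
Rosa, Headphones, 9
Nate, Phone, 1
Karen, Monitor, 3
Pete, Tablet, 5


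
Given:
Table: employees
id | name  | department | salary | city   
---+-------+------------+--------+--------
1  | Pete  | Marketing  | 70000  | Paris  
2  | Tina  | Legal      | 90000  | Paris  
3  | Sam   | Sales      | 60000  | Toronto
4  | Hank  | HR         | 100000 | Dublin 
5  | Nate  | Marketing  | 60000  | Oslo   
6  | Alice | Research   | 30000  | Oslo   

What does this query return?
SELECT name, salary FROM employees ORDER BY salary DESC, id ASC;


Sorting by salary DESC, then id ASC for ties

6 rows:
Hank, 100000
Tina, 90000
Pete, 70000
Sam, 60000
Nate, 60000
Alice, 30000


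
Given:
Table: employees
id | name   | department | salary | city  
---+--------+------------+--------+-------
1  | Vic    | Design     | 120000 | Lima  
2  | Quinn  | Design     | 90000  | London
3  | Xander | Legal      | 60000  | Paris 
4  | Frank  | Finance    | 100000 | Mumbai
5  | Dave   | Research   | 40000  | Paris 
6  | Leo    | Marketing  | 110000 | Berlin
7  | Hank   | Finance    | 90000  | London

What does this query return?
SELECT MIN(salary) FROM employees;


Salaries: 120000, 90000, 60000, 100000, 40000, 110000, 90000
MIN = 40000

40000


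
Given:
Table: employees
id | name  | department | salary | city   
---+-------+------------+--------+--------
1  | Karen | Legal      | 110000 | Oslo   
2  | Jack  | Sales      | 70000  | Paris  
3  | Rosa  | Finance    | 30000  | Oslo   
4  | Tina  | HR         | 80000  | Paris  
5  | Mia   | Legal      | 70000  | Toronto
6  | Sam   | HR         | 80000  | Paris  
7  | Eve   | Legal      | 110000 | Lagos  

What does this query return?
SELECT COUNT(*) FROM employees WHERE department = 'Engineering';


Counting rows where department = 'Engineering'


0


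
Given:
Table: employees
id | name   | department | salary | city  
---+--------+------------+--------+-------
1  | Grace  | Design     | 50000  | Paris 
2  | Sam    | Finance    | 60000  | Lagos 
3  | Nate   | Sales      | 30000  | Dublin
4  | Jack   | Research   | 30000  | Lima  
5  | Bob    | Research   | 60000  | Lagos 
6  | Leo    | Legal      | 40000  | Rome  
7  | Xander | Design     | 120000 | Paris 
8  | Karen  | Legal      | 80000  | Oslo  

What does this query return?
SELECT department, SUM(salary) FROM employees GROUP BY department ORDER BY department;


Summing salary within each department:
  Design: 50000 + 120000 = 170000
  Finance: 60000 = 60000
  Legal: 40000 + 80000 = 120000
  Research: 30000 + 60000 = 90000
  Sales: 30000 = 30000


5 groups:
Design, 170000
Finance, 60000
Legal, 120000
Research, 90000
Sales, 30000


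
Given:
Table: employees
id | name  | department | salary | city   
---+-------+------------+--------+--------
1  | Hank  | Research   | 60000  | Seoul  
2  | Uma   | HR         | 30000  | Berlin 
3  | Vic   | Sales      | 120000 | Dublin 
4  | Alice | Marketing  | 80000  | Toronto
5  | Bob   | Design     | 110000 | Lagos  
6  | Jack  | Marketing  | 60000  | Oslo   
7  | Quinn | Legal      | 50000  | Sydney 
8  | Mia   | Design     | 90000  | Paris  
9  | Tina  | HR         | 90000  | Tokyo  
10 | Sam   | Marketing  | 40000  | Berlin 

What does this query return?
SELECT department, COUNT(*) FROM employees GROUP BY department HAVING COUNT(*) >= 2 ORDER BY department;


Groups with count >= 2:
  Design: 2 -> PASS
  HR: 2 -> PASS
  Marketing: 3 -> PASS
  Legal: 1 -> filtered out
  Research: 1 -> filtered out
  Sales: 1 -> filtered out


3 groups:
Design, 2
HR, 2
Marketing, 3


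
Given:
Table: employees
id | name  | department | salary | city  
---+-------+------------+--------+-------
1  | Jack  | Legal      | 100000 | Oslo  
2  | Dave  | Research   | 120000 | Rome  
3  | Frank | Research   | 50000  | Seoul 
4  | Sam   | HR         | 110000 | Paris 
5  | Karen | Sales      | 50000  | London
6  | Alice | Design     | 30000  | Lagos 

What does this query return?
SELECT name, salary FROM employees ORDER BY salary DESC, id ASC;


Sorting by salary DESC, then id ASC for ties

6 rows:
Dave, 120000
Sam, 110000
Jack, 100000
Frank, 50000
Karen, 50000
Alice, 30000


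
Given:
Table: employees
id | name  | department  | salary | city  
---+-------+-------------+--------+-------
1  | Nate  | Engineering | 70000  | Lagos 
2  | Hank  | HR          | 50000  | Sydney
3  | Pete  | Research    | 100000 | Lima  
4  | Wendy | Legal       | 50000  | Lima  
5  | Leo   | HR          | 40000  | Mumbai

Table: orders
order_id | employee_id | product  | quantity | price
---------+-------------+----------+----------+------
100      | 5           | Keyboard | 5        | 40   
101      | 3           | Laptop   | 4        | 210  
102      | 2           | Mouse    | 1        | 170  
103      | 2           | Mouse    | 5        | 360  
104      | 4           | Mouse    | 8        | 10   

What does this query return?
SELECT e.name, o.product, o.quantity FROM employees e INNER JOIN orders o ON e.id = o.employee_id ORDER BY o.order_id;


Joining employees.id = orders.employee_id:
  employee Leo (id=5) -> order Keyboard
  employee Pete (id=3) -> order Laptop
  employee Hank (id=2) -> order Mouse
  employee Hank (id=2) -> order Mouse
  employee Wendy (id=4) -> order Mouse


5 rows:
Leo, Keyboard, 5
Pete, Laptop, 4
Hank, Mouse, 1
Hank, Mouse, 5
Wendy, Mouse, 8


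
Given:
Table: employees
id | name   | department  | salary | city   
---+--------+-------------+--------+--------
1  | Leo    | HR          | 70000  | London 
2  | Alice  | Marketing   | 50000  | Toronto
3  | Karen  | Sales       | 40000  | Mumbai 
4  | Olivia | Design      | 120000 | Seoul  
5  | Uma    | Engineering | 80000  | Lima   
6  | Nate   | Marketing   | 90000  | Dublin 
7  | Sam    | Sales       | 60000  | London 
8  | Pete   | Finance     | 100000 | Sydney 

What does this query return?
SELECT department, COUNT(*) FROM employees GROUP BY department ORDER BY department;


Assigning each row to its department group:
  Leo -> HR
  Alice -> Marketing
  Karen -> Sales
  Olivia -> Design
  Uma -> Engineering
  Nate -> Marketing
  Sam -> Sales
  Pete -> Finance


6 groups:
Design, 1
Engineering, 1
Finance, 1
HR, 1
Marketing, 2
Sales, 2


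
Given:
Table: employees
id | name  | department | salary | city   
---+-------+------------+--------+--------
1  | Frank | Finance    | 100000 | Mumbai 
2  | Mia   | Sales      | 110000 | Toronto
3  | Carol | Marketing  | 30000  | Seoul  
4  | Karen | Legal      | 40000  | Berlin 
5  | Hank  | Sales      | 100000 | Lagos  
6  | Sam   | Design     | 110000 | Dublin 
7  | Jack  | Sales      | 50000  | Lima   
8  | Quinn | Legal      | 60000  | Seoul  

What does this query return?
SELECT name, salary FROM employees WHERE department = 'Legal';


Filtering: department = 'Legal'
Matching rows: 2

2 rows:
Karen, 40000
Quinn, 60000


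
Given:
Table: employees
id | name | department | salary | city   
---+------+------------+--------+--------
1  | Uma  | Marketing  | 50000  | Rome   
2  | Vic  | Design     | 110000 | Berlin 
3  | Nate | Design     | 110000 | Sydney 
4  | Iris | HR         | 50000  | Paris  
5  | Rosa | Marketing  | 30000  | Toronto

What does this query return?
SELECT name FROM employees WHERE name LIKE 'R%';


LIKE 'R%' matches names starting with 'R'
Matching: 1

1 rows:
Rosa


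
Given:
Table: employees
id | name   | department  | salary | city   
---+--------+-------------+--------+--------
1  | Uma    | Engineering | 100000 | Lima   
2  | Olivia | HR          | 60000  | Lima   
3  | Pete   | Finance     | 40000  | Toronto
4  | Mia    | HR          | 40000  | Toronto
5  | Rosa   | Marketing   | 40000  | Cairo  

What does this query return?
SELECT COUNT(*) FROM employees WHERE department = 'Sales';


Counting rows where department = 'Sales'


0


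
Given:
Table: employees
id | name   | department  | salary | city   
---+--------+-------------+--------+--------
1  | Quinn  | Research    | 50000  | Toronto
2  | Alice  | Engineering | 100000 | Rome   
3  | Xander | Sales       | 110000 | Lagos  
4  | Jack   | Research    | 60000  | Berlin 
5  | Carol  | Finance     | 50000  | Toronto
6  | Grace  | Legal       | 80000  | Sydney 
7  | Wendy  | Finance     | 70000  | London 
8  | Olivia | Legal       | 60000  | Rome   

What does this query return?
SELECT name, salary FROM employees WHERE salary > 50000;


Filtering: salary > 50000
Matching: 6 rows

6 rows:
Alice, 100000
Xander, 110000
Jack, 60000
Grace, 80000
Wendy, 70000
Olivia, 60000


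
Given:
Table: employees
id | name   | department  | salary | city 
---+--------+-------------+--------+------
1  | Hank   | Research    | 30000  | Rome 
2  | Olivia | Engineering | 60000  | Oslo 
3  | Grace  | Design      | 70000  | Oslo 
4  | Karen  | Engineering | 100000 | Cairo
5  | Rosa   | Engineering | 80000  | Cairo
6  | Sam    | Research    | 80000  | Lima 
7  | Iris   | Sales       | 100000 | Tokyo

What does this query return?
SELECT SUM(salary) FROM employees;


SUM(salary) = 30000 + 60000 + 70000 + 100000 + 80000 + 80000 + 100000 = 520000

520000


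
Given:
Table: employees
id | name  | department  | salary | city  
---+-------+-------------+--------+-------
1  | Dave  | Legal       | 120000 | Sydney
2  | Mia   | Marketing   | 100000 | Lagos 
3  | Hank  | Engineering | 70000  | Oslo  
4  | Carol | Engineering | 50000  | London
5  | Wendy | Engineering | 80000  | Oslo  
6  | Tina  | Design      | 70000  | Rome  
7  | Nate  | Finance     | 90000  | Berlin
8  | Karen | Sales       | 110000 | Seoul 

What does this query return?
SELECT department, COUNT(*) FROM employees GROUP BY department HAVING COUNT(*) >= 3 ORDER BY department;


Groups with count >= 3:
  Engineering: 3 -> PASS
  Design: 1 -> filtered out
  Finance: 1 -> filtered out
  Legal: 1 -> filtered out
  Marketing: 1 -> filtered out
  Sales: 1 -> filtered out


1 groups:
Engineering, 3


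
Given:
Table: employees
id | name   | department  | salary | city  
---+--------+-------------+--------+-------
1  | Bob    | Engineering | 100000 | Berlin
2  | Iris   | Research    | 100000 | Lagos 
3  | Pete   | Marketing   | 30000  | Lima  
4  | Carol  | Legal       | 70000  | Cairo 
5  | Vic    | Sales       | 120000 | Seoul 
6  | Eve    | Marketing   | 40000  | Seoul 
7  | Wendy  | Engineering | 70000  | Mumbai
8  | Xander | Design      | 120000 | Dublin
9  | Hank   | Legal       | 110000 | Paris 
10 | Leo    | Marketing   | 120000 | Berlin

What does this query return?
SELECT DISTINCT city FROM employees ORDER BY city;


All 'city' values (row order): Berlin, Lagos, Lima, Cairo, Seoul, Seoul, Mumbai, Dublin, Paris, Berlin
Removing duplicates leaves 8 unique value(s).

8 values:
Berlin
Cairo
Dublin
Lagos
Lima
Mumbai
Paris
Seoul


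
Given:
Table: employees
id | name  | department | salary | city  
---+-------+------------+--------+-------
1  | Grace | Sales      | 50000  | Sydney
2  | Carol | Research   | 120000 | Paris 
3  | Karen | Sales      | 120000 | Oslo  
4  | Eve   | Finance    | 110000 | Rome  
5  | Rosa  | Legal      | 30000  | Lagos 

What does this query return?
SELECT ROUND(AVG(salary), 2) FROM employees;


SUM(salary) = 430000
COUNT = 5
ROUND(AVG, 2) = ROUND(430000 / 5, 2) = 86000.0

86000.0


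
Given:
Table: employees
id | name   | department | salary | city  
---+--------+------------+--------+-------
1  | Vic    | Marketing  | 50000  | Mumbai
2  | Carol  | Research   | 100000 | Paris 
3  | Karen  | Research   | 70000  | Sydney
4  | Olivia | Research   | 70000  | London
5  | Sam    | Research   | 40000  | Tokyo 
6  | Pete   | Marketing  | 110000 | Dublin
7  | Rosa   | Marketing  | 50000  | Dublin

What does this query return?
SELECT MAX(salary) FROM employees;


Salaries: 50000, 100000, 70000, 70000, 40000, 110000, 50000
MAX = 110000

110000


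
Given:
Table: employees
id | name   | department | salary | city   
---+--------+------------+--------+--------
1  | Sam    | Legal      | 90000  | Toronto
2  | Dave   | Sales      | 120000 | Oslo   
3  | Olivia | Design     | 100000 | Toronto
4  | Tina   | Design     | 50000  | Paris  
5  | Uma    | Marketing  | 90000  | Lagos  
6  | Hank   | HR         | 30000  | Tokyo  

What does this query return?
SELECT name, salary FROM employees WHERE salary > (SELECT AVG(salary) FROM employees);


Subquery: AVG(salary) = 80000.0
Filtering: salary > 80000.0
  Sam (90000) -> MATCH
  Dave (120000) -> MATCH
  Olivia (100000) -> MATCH
  Uma (90000) -> MATCH


4 rows:
Sam, 90000
Dave, 120000
Olivia, 100000
Uma, 90000


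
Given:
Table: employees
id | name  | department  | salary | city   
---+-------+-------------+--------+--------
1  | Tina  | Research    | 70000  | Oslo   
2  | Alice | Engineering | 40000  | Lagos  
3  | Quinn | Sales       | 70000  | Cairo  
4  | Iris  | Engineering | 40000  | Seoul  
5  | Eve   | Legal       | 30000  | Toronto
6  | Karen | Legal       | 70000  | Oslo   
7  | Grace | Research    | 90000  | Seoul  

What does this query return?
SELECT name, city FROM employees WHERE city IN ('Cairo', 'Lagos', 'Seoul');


Filtering: city IN ('Cairo', 'Lagos', 'Seoul')
Matching: 4 rows

4 rows:
Alice, Lagos
Quinn, Cairo
Iris, Seoul
Grace, Seoul


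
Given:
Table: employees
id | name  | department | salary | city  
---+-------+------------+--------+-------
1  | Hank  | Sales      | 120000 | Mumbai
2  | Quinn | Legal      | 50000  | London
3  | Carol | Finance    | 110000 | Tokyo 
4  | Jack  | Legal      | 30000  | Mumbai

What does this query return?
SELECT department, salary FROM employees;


Projecting columns: department, salary

4 rows:
Sales, 120000
Legal, 50000
Finance, 110000
Legal, 30000


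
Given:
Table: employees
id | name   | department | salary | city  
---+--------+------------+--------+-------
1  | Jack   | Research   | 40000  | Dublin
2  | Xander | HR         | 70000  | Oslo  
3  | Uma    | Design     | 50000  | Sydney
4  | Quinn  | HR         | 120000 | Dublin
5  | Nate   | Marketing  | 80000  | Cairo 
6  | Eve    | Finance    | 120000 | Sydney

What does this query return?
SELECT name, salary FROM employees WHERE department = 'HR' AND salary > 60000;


Filtering: department = 'HR' AND salary > 60000
Matching: 2 rows

2 rows:
Xander, 70000
Quinn, 120000


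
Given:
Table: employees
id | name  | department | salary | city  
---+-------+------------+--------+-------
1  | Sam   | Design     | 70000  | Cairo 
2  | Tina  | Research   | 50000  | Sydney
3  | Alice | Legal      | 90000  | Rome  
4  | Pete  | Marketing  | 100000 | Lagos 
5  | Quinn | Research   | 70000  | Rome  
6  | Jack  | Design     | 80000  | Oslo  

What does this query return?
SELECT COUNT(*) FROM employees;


COUNT(*) counts all rows

6


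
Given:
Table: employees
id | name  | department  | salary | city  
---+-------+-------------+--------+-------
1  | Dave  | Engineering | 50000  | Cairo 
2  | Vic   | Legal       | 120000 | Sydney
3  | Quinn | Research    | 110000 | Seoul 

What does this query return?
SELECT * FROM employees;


SELECT * returns all 3 rows with all columns

3 rows:
1, Dave, Engineering, 50000, Cairo
2, Vic, Legal, 120000, Sydney
3, Quinn, Research, 110000, Seoul


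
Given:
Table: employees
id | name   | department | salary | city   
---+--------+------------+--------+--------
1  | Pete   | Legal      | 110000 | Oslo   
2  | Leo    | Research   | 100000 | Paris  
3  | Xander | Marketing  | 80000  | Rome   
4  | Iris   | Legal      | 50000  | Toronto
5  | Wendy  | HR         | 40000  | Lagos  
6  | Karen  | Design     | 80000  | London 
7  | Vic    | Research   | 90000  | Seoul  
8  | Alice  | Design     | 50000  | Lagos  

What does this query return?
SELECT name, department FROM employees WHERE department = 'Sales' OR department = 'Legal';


Filtering: department = 'Sales' OR 'Legal'
Matching: 2 rows

2 rows:
Pete, Legal
Iris, Legal


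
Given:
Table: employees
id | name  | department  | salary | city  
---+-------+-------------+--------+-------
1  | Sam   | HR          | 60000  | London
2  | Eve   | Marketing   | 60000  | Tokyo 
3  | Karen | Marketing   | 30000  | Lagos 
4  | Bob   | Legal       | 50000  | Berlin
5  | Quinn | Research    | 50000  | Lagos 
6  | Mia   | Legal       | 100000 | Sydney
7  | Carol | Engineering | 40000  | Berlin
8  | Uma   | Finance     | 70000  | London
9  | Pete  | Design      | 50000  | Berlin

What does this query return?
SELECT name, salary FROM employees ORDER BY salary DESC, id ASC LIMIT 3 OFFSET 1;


Sort by salary DESC (id ASC tiebreak), then skip 1 and take 3
Rows 2 through 4

3 rows:
Uma, 70000
Sam, 60000
Eve, 60000


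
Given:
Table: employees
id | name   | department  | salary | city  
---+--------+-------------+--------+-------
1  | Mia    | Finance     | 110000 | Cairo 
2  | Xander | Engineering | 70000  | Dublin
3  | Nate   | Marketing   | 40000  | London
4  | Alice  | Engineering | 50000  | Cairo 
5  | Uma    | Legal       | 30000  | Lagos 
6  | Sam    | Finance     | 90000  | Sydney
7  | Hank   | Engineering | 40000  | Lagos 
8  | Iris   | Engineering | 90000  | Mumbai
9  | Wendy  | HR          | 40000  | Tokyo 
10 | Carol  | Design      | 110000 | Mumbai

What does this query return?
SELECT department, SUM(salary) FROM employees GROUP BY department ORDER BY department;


Summing salary within each department:
  Design: 110000 = 110000
  Engineering: 70000 + 50000 + 40000 + 90000 = 250000
  Finance: 110000 + 90000 = 200000
  HR: 40000 = 40000
  Legal: 30000 = 30000
  Marketing: 40000 = 40000


6 groups:
Design, 110000
Engineering, 250000
Finance, 200000
HR, 40000
Legal, 30000
Marketing, 40000


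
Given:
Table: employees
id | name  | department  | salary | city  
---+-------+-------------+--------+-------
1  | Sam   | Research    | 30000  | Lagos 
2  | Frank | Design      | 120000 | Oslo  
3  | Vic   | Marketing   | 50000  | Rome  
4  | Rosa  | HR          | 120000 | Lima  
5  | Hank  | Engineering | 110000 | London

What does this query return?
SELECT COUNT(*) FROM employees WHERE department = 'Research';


Counting rows where department = 'Research'
  Sam -> MATCH


1


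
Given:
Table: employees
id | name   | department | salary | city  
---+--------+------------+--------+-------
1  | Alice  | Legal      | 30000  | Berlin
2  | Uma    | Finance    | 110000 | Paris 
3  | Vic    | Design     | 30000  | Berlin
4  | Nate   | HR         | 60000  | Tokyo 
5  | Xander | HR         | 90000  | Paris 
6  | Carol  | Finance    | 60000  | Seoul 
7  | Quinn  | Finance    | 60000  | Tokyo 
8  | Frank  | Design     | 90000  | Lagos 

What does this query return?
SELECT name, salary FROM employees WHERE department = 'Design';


Filtering: department = 'Design'
Matching rows: 2

2 rows:
Vic, 30000
Frank, 90000


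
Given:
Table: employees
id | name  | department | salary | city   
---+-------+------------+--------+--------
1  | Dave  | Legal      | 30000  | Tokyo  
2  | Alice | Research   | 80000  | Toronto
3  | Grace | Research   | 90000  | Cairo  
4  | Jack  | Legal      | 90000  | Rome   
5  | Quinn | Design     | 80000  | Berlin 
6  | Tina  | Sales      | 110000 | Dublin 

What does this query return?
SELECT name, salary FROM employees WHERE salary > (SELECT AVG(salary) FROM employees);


Subquery: AVG(salary) = 80000.0
Filtering: salary > 80000.0
  Grace (90000) -> MATCH
  Jack (90000) -> MATCH
  Tina (110000) -> MATCH


3 rows:
Grace, 90000
Jack, 90000
Tina, 110000


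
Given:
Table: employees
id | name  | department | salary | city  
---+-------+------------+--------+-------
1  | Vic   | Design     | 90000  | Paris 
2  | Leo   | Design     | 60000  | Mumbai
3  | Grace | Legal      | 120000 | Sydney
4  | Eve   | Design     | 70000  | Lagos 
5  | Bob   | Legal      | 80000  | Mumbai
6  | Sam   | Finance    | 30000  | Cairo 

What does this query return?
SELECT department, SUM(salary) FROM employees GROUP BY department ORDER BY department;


Summing salary within each department:
  Design: 90000 + 60000 + 70000 = 220000
  Finance: 30000 = 30000
  Legal: 120000 + 80000 = 200000


3 groups:
Design, 220000
Finance, 30000
Legal, 200000


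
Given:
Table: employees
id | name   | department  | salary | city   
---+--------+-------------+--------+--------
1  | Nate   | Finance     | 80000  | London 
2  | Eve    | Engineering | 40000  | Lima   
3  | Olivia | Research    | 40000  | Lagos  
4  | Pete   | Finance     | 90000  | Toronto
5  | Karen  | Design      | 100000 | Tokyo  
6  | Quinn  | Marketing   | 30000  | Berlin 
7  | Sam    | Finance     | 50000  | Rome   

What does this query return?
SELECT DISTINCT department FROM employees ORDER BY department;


All 'department' values (row order): Finance, Engineering, Research, Finance, Design, Marketing, Finance
Removing duplicates leaves 5 unique value(s).

5 values:
Design
Engineering
Finance
Marketing
Research


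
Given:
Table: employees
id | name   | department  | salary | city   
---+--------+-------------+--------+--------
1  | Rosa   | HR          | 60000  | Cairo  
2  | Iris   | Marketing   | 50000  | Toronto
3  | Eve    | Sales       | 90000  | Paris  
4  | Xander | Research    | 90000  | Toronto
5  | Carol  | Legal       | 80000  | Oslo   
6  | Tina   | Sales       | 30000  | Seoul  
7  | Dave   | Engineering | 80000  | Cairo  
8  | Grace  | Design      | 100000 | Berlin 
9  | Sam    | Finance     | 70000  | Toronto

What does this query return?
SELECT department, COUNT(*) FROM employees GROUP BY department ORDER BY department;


Assigning each row to its department group:
  Rosa -> HR
  Iris -> Marketing
  Eve -> Sales
  Xander -> Research
  Carol -> Legal
  Tina -> Sales
  Dave -> Engineering
  Grace -> Design
  Sam -> Finance


8 groups:
Design, 1
Engineering, 1
Finance, 1
HR, 1
Legal, 1
Marketing, 1
Research, 1
Sales, 2


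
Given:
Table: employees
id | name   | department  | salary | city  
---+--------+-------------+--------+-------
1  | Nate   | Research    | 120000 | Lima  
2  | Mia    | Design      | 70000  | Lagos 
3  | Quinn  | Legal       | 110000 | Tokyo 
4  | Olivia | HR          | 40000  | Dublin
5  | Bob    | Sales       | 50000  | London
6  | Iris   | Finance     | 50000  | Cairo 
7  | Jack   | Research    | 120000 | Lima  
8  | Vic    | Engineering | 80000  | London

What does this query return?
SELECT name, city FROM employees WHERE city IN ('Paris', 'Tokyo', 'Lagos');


Filtering: city IN ('Paris', 'Tokyo', 'Lagos')
Matching: 2 rows

2 rows:
Mia, Lagos
Quinn, Tokyo


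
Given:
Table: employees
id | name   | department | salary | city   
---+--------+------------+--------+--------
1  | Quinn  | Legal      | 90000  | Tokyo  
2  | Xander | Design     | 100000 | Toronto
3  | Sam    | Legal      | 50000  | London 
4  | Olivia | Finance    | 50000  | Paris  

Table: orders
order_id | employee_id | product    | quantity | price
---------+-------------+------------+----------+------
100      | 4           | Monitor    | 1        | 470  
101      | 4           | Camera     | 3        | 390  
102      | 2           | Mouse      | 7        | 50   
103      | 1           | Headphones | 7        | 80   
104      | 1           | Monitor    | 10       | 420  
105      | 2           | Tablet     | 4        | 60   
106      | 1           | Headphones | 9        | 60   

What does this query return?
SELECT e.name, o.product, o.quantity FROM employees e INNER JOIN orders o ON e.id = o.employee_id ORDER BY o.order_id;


Joining employees.id = orders.employee_id:
  employee Olivia (id=4) -> order Monitor
  employee Olivia (id=4) -> order Camera
  employee Xander (id=2) -> order Mouse
  employee Quinn (id=1) -> order Headphones
  employee Quinn (id=1) -> order Monitor
  employee Xander (id=2) -> order Tablet
  employee Quinn (id=1) -> order Headphones


7 rows:
Olivia, Monitor, 1
Olivia, Camera, 3
Xander, Mouse, 7
Quinn, Headphones, 7
Quinn, Monitor, 10
Xander, Tablet, 4
Quinn, Headphones, 9


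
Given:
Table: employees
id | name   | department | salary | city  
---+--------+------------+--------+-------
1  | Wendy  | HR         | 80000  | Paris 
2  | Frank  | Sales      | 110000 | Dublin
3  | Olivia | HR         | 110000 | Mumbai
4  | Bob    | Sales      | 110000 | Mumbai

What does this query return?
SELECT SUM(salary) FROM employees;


SUM(salary) = 80000 + 110000 + 110000 + 110000 = 410000

410000


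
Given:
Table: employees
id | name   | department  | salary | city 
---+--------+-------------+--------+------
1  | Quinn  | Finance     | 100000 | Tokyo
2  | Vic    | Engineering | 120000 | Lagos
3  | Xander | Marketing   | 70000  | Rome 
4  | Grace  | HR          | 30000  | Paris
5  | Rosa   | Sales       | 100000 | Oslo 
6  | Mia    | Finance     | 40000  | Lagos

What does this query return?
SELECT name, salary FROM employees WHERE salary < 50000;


Filtering: salary < 50000
Matching: 2 rows

2 rows:
Grace, 30000
Mia, 40000


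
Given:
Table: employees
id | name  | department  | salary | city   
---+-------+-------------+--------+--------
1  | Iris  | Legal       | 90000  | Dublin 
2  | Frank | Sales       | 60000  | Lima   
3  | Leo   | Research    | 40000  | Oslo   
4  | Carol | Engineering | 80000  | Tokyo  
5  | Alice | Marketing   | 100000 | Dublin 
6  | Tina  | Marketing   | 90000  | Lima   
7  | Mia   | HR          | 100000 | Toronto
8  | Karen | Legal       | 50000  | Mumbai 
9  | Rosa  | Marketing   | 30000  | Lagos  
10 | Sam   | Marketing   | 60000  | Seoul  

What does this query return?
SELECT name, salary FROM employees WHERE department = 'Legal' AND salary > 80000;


Filtering: department = 'Legal' AND salary > 80000
Matching: 1 rows

1 rows:
Iris, 90000


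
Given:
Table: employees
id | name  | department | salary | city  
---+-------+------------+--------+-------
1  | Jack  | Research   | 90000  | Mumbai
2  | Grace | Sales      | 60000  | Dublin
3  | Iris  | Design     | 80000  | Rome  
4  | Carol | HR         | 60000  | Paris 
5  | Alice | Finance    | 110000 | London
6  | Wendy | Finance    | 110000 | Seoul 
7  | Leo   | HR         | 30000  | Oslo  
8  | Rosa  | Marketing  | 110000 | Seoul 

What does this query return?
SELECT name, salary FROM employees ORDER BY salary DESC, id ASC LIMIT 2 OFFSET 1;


Sort by salary DESC (id ASC tiebreak), then skip 1 and take 2
Rows 2 through 3

2 rows:
Wendy, 110000
Rosa, 110000


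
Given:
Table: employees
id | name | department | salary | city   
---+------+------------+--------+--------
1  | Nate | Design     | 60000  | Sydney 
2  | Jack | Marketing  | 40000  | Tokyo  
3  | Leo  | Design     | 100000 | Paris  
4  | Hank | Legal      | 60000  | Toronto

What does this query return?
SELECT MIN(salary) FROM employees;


Salaries: 60000, 40000, 100000, 60000
MIN = 40000

40000


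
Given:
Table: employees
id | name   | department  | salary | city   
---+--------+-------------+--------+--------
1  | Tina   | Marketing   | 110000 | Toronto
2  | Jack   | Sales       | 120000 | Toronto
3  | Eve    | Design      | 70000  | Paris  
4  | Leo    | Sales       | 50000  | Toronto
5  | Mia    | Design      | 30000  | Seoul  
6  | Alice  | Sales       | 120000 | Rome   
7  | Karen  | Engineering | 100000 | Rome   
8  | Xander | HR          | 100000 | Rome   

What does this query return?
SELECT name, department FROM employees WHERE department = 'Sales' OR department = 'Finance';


Filtering: department = 'Sales' OR 'Finance'
Matching: 3 rows

3 rows:
Jack, Sales
Leo, Sales
Alice, Sales


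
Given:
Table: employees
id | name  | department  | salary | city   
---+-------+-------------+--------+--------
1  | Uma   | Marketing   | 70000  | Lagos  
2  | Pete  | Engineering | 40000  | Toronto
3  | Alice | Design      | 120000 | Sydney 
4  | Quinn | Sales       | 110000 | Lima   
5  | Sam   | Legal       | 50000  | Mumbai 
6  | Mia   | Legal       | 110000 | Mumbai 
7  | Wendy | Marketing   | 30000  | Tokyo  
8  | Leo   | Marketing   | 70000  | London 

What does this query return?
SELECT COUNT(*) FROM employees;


COUNT(*) counts all rows

8


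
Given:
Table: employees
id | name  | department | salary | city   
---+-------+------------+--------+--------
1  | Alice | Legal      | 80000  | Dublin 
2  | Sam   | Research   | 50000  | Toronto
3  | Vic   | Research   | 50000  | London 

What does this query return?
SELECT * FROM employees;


SELECT * returns all 3 rows with all columns

3 rows:
1, Alice, Legal, 80000, Dublin
2, Sam, Research, 50000, Toronto
3, Vic, Research, 50000, London


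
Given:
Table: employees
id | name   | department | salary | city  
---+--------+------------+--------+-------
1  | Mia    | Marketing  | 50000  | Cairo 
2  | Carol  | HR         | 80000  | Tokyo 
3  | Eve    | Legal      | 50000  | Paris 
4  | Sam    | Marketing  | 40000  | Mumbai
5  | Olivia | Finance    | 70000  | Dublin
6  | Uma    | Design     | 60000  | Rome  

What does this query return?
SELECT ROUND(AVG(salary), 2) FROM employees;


SUM(salary) = 350000
COUNT = 6
ROUND(AVG, 2) = ROUND(350000 / 6, 2) = 58333.33

58333.33


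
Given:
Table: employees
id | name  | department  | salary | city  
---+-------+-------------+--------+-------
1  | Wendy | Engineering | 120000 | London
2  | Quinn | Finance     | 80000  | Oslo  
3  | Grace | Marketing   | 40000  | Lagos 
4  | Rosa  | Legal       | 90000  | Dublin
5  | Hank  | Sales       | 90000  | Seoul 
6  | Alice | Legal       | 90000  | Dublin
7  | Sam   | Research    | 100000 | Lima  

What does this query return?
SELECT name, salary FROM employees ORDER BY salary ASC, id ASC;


Sorting by salary ASC, then id ASC for ties

7 rows:
Grace, 40000
Quinn, 80000
Rosa, 90000
Hank, 90000
Alice, 90000
Sam, 100000
Wendy, 120000


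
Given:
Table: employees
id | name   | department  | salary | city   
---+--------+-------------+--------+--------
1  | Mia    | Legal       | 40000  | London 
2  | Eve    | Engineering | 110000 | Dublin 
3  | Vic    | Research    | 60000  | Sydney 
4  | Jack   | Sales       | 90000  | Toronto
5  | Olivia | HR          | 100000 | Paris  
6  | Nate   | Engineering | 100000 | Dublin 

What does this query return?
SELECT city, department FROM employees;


Projecting columns: city, department

6 rows:
London, Legal
Dublin, Engineering
Sydney, Research
Toronto, Sales
Paris, HR
Dublin, Engineering


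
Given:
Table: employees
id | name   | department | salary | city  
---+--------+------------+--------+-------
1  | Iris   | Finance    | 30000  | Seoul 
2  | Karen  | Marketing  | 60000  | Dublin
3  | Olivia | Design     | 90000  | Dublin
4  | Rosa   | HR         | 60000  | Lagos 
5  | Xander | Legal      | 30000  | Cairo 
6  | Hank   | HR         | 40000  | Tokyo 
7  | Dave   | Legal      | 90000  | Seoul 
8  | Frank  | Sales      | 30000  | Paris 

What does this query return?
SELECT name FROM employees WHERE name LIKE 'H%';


LIKE 'H%' matches names starting with 'H'
Matching: 1

1 rows:
Hank


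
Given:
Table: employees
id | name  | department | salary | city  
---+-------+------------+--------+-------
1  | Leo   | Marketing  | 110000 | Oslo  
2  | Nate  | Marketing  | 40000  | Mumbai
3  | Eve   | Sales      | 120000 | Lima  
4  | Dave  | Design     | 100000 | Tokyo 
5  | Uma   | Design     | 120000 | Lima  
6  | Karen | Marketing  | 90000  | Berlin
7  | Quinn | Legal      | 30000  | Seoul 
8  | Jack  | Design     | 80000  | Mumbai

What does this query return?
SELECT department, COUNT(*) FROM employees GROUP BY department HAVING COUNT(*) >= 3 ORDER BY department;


Groups with count >= 3:
  Design: 3 -> PASS
  Marketing: 3 -> PASS
  Legal: 1 -> filtered out
  Sales: 1 -> filtered out


2 groups:
Design, 3
Marketing, 3


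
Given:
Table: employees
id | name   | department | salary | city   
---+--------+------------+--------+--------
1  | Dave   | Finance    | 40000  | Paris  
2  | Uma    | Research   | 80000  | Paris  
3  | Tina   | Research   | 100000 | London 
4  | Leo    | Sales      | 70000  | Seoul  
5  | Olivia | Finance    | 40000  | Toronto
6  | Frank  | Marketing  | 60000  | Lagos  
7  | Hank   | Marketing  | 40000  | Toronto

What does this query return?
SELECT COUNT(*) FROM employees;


COUNT(*) counts all rows

7


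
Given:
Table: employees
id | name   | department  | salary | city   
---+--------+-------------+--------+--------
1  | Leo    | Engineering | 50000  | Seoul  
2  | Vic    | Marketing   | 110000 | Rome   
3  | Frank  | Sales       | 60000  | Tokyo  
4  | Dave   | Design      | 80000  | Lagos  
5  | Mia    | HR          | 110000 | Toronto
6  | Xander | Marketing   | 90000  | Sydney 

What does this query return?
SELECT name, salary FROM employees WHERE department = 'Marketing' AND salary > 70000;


Filtering: department = 'Marketing' AND salary > 70000
Matching: 2 rows

2 rows:
Vic, 110000
Xander, 90000


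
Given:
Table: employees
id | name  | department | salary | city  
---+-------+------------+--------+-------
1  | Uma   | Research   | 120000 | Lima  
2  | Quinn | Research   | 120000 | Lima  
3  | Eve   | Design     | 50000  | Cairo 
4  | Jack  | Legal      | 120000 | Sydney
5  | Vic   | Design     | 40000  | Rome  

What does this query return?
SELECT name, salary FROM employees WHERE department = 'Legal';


Filtering: department = 'Legal'
Matching rows: 1

1 rows:
Jack, 120000


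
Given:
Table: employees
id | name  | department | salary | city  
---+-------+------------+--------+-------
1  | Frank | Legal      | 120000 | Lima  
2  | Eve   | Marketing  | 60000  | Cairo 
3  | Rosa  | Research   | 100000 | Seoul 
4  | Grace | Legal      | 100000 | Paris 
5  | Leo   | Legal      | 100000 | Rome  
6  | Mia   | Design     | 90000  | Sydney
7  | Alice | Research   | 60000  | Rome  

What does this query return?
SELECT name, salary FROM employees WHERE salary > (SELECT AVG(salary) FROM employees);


Subquery: AVG(salary) = 90000.0
Filtering: salary > 90000.0
  Frank (120000) -> MATCH
  Rosa (100000) -> MATCH
  Grace (100000) -> MATCH
  Leo (100000) -> MATCH


4 rows:
Frank, 120000
Rosa, 100000
Grace, 100000
Leo, 100000


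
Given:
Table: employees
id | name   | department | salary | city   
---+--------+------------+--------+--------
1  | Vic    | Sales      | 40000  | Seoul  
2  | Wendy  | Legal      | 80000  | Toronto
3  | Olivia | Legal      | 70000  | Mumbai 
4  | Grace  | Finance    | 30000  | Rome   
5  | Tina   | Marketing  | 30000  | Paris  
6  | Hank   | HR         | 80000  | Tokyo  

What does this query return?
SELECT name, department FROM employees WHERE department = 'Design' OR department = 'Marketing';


Filtering: department = 'Design' OR 'Marketing'
Matching: 1 rows

1 rows:
Tina, Marketing


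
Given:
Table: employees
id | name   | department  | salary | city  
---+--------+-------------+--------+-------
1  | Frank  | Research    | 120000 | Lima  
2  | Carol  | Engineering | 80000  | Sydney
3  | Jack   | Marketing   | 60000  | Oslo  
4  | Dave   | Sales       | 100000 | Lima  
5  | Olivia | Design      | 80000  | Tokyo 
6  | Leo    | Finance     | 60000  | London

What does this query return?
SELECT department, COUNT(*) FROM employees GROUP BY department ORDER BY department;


Assigning each row to its department group:
  Frank -> Research
  Carol -> Engineering
  Jack -> Marketing
  Dave -> Sales
  Olivia -> Design
  Leo -> Finance


6 groups:
Design, 1
Engineering, 1
Finance, 1
Marketing, 1
Research, 1
Sales, 1
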